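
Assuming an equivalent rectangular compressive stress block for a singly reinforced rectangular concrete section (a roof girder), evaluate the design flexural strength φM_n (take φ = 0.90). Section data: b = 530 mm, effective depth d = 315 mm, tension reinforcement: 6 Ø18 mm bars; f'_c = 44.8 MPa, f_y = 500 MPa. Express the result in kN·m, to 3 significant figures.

A_s = 6 × 254 = 1524 mm².
T = A_s f_y = 1524 × 500 = 762000 N = 762 kN.
From C = T: a = T/(0.85 f'_c b) = 762000/(0.85 × 44.8 × 530) = 37.76 mm.
M_n = T(d − a/2) = 762 kN × (315 − 18.88) mm = 225.64 kN·m.
φM_n = 0.90 × 225.64 = 203.08 kN·m.

φM_n ≈ 203 kN·m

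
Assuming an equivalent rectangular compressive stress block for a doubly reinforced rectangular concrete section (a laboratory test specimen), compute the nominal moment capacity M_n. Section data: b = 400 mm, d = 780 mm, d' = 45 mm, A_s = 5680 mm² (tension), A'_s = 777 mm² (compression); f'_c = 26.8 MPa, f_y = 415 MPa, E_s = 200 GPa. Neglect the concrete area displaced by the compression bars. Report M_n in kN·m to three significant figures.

Assume both tension and compression steel yield.
Net tension couple steel: A_s − A'_s = 4903 mm².
a = (A_s − A'_s) f_y / (0.85 f'_c b) = 2034745/(0.85 × 26.8 × 400) = 223.30 mm.
c = a/β₁ = 223.30/0.85 = 262.71 mm; ε'_s = 0.003(c − d')/c = 0.0025 ≥ f_y/E_s = 0.0021, so compression steel does yield.
M_n = (A_s − A'_s) f_y (d − a/2) + A'_s f_y (d − d') = [2034745 × (780 − 111.65) + 322455 × (780 − 45)] × 10⁻⁶ = 1359.92 + 237.00 = 1596.92 kN·m.

M_n ≈ 1600 kN·m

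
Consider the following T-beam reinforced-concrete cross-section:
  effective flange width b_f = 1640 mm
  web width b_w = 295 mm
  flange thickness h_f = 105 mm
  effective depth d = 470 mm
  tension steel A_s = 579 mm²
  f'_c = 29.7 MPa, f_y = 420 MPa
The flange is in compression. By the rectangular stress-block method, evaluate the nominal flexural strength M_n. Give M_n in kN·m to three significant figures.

Tension: T = A_s f_y = 579 × 420 = 243180 N.
Try a within the flange: a = T/(0.85 f'_c b_f) = 243180/(0.85 × 29.7 × 1640) = 5.87 mm.
Since a = 5.87 ≤ h_f = 105 mm, the stress block lies entirely in the flange; analyse as a rectangular beam of width b_f.
M_n = T(d − a/2) = 243180 × (470 − 2.935) = 113.58 × 10⁶ N·mm.
M_n = 113.58 kN·m.

M_n ≈ 114 kN·m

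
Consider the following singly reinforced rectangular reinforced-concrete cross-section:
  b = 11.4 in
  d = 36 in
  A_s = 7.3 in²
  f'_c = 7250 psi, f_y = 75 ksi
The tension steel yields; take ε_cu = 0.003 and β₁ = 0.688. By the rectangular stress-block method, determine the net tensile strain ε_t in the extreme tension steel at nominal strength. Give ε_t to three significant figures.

ε_t ≈ 0.00653

a = A_s f_y/(0.85 f'_c b) = 7.793 in.
β₁ = 0.688, so c = a/β₁ = 7.793/0.688 = 11.327 in.
From the linear strain diagram with ε_cu = 0.003: ε_t = 0.003 (d − c)/c = 0.003 × (36 − 11.327)/11.327 = 0.00653.
Since ε_t ≥ 0.005, the section is tension-controlled.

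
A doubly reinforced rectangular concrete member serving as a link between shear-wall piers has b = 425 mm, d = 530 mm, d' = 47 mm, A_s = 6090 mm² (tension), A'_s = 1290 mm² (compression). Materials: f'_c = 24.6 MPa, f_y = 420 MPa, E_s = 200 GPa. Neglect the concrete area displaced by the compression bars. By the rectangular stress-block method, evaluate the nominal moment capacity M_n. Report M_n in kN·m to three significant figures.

M_n ≈ 1100 kN·m

Assume both tension and compression steel yield.
Net tension couple steel: A_s − A'_s = 4800 mm².
a = (A_s − A'_s) f_y / (0.85 f'_c b) = 2016000/(0.85 × 24.6 × 425) = 226.85 mm.
c = a/β₁ = 226.85/0.85 = 266.88 mm; ε'_s = 0.003(c − d')/c = 0.0025 ≥ f_y/E_s = 0.0021, so compression steel does yield.
M_n = (A_s − A'_s) f_y (d − a/2) + A'_s f_y (d − d') = [2016000 × (530 − 113.425) + 541800 × (530 − 47)] × 10⁻⁶ = 839.82 + 261.69 = 1101.51 kN·m.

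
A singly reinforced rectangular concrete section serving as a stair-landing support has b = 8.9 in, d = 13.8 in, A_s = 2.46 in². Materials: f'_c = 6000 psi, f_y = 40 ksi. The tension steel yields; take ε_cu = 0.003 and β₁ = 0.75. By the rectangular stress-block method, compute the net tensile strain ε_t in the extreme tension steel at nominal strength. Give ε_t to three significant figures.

a = A_s f_y/(0.85 f'_c b) = 2.168 in.
β₁ = 0.75, so c = a/β₁ = 2.168/0.75 = 2.891 in.
From the linear strain diagram with ε_cu = 0.003: ε_t = 0.003 (d − c)/c = 0.003 × (13.8 − 2.891)/2.891 = 0.0113.
Since ε_t ≥ 0.005, the section is tension-controlled.

ε_t ≈ 0.0113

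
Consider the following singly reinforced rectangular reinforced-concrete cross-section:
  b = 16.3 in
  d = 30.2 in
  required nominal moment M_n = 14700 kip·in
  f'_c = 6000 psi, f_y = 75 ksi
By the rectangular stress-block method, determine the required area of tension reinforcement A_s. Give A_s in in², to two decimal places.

A_s ≈ 7.28 in²

From M_n = 0.85 f'_c a b (d − a/2):
a = d − √(d² − 2M_n/(0.85 f'_c b)) = 30.2 − √(30.2² − 2 × 14700/(0.85 × 6 × 16.3)) = 6.570 in.
A_s = 0.85 f'_c a b / f_y = 0.85 × 6 × 6.570 × 16.3 / 75 = 7.282 in².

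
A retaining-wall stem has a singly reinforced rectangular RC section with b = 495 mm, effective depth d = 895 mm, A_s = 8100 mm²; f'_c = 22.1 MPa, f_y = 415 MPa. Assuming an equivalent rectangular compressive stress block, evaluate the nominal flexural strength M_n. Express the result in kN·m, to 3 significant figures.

T = A_s f_y = 8100 × 415 = 3361500 N = 3361.5 kN.
From C = T: a = T/(0.85 f'_c b) = 3361500/(0.85 × 22.1 × 495) = 361.51 mm.
M_n = T(d − a/2) = 3361.5 kN × (895 − 180.755) mm = 2400.93 kN·m.

M_n ≈ 2400 kN·m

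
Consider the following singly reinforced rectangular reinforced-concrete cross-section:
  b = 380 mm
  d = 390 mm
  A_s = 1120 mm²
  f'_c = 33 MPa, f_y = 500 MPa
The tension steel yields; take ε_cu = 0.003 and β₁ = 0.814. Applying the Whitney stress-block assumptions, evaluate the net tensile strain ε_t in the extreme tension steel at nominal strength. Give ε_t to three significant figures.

a = A_s f_y/(0.85 f'_c b) = 52.54 mm.
β₁ = 0.814, so c = a/β₁ = 52.54/0.814 = 64.55 mm.
From the linear strain diagram with ε_cu = 0.003: ε_t = 0.003 (d − c)/c = 0.003 × (390 − 64.55)/64.55 = 0.0151.
Since ε_t ≥ 0.005, the section is tension-controlled.

ε_t ≈ 0.0151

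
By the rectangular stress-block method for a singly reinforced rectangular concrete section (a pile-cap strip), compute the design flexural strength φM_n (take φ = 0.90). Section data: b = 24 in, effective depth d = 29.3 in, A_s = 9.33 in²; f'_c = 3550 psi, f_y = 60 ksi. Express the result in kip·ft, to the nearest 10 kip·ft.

φM_n ≈ 1070 kip·ft

T = A_s f_y = 9.33 × 60 = 559.8 kips.
a = T/(0.85 f'_c b) = 559.8/(0.85 × 3.55 × 24) = 7.730 in.
M_n = T(d − a/2) = 559.8 × (29.3 − 3.865) = 14238.5 kip·in = 14238.5/12 = 1186.54 kip·ft.
φM_n = 0.90 × 1186.54 = 1067.89 kip·ft.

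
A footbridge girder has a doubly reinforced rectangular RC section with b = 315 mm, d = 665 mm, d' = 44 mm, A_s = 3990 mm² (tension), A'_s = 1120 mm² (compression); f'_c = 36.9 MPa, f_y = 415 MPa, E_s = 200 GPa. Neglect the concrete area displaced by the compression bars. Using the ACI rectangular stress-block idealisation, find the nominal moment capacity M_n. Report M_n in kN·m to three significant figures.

Assume both tension and compression steel yield.
Net tension couple steel: A_s − A'_s = 2870 mm².
a = (A_s − A'_s) f_y / (0.85 f'_c b) = 1191050/(0.85 × 36.9 × 315) = 120.55 mm.
c = a/β₁ = 120.55/0.786 = 153.37 mm; ε'_s = 0.003(c − d')/c = 0.0021 ≥ f_y/E_s = 0.0021, so compression steel does yield.
M_n = (A_s − A'_s) f_y (d − a/2) + A'_s f_y (d − d') = [1191050 × (665 − 60.275) + 464800 × (665 − 44)] × 10⁻⁶ = 720.26 + 288.64 = 1008.90 kN·m.

M_n ≈ 1010 kN·m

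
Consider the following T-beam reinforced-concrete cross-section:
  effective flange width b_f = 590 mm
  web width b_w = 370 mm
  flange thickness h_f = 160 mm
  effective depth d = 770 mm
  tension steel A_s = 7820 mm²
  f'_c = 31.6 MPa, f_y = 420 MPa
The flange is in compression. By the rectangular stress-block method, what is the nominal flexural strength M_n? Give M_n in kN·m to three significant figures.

Tension: T = A_s f_y = 7820 × 420 = 3284400 N.
Try a within the flange: a = T/(0.85 f'_c b_f) = 3284400/(0.85 × 31.6 × 590) = 207.25 mm.
a = 207.25 > h_f = 160 mm: the block extends into the web. Split into flange-overhang and web parts.
C_f = 0.85 f'_c (b_f − b_w) h_f = 0.85 × 31.6 × (590 − 370) × 160 = 945472 N.
Remaining web compression depth: a_w = (T − C_f)/(0.85 f'_c b_w) = (3284400 − 945472)/(0.85 × 31.6 × 370) = 235.35 mm.
M_n = C_f(d − h_f/2) + (T − C_f)(d − a_w/2) = 945472 × (770 − 80) + 2338928 × (770 − 117.675) = 652.38 + 1525.74 = 2178.12 × 10⁶ N·mm.
M_n = 2178.12 kN·m.

M_n ≈ 2180 kN·m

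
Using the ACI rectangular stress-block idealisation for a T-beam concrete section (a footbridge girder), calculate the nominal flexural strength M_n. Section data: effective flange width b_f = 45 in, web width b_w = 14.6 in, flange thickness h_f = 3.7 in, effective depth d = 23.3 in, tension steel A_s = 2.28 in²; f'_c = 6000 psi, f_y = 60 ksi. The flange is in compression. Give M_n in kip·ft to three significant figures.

Tension: T = A_s f_y = 2.28 × 60 = 136.8 kips.
Try a within the flange: a = T/(0.85 f'_c b_f) = 136.8/(0.85 × 6 × 45) = 0.596 in.
Since a = 0.596 ≤ h_f = 3.7 in, the stress block lies entirely in the flange; analyse as a rectangular beam of width b_f.
M_n = T(d − a/2) = 136.8 × (23.3 − 0.298) = 3146.7 kip·in.
M_n = 3146.7/12 = 262.23 kip·ft.

M_n ≈ 262 kip·ft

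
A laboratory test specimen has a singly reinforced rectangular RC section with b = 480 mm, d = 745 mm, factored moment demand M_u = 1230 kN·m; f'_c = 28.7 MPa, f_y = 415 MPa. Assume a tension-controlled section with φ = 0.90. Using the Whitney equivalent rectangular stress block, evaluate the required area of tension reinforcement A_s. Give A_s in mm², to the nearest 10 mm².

M_n = M_u/φ = 1230/0.90 = 1366.67 kN·m.
With M_n = 0.85 f'_c a b (d − a/2), solve the quadratic for a:
a = d − √(d² − 2M_n/(0.85 f'_c b)) = 745 − √(745² − 2 × 1366.67×10⁶/(0.85 × 28.7 × 480)) = 177.90 mm.
A_s = 0.85 f'_c a b / f_y = 0.85 × 28.7 × 177.90 × 480 / 415 = 5019.6 mm².

A_s ≈ 5020 mm²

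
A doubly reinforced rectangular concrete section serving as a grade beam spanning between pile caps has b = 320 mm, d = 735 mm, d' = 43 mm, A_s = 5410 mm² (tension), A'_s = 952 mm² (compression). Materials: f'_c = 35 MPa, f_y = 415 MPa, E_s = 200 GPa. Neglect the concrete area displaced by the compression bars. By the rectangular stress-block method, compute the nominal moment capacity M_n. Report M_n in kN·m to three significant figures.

M_n ≈ 1450 kN·m

Assume both tension and compression steel yield.
Net tension couple steel: A_s − A'_s = 4458 mm².
a = (A_s − A'_s) f_y / (0.85 f'_c b) = 1850070/(0.85 × 35 × 320) = 194.34 mm.
c = a/β₁ = 194.34/0.8 = 242.93 mm; ε'_s = 0.003(c − d')/c = 0.0025 ≥ f_y/E_s = 0.0021, so compression steel does yield.
M_n = (A_s − A'_s) f_y (d − a/2) + A'_s f_y (d − d') = [1850070 × (735 − 97.17) + 395080 × (735 − 43)] × 10⁻⁶ = 1180.03 + 273.40 = 1453.43 kN·m.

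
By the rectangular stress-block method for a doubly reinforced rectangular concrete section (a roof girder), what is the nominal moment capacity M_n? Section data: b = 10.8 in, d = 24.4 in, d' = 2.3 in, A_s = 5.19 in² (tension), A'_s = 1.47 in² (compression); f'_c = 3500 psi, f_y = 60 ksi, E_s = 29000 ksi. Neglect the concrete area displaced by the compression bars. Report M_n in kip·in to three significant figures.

M_n ≈ 6620 kip·in

Assume both steels yield.
a = (A_s − A'_s) f_y/(0.85 f'_c b) = (5.19 − 1.47) × 60/(0.85 × 3.5 × 10.8) = 6.947 in.
c = a/β₁ = 6.947/0.85 = 8.173 in; ε'_s = 0.003(c − d')/c = 0.0022 ≥ ε_y = 0.0021, so the compression steel yields.
M_n = (A_s − A'_s) f_y (d − a/2) + A'_s f_y (d − d') = 223.2 × (24.4 − 3.4735) + 88.2 × (24.4 − 2.3) = 4670.8 + 1949.2 = 6620.0 kip·in.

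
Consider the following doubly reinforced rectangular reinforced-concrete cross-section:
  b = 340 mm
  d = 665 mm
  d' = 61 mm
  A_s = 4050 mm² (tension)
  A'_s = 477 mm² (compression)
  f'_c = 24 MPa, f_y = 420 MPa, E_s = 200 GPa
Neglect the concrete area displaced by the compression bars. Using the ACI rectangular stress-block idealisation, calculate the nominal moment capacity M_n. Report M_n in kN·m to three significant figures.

Assume both tension and compression steel yield.
Net tension couple steel: A_s − A'_s = 3573 mm².
a = (A_s − A'_s) f_y / (0.85 f'_c b) = 1500660/(0.85 × 24 × 340) = 216.36 mm.
c = a/β₁ = 216.36/0.85 = 254.54 mm; ε'_s = 0.003(c − d')/c = 0.0023 ≥ f_y/E_s = 0.0021, so compression steel does yield.
M_n = (A_s − A'_s) f_y (d − a/2) + A'_s f_y (d − d') = [1500660 × (665 − 108.18) + 200340 × (665 − 61)] × 10⁻⁶ = 835.60 + 121.01 = 956.61 kN·m.

M_n ≈ 957 kN·m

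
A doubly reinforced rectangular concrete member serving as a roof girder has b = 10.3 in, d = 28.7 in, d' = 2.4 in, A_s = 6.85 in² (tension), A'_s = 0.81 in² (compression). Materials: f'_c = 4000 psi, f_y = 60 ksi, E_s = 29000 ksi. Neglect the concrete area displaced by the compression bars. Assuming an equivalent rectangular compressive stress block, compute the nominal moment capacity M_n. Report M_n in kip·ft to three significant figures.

Assume both steels yield.
a = (A_s − A'_s) f_y/(0.85 f'_c b) = (6.85 − 0.81) × 60/(0.85 × 4 × 10.3) = 10.348 in.
c = a/β₁ = 10.348/0.85 = 12.174 in; ε'_s = 0.003(c − d')/c = 0.0024 ≥ ε_y = 0.0021, so the compression steel yields.
M_n = (A_s − A'_s) f_y (d − a/2) + A'_s f_y (d − d') = 362.4 × (28.7 − 5.174) + 48.6 × (28.7 − 2.4) = 8525.8 + 1278.2 = 9804.0 kip·in = 9804.0/12 = 817.00 kip·ft.

M_n ≈ 817 kip·ft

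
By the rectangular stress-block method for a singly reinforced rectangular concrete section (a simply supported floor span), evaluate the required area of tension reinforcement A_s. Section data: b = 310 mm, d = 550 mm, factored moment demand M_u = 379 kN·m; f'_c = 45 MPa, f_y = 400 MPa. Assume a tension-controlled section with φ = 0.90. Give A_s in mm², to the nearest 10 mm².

M_n = M_u/φ = 379/0.90 = 421.111 kN·m.
With M_n = 0.85 f'_c a b (d − a/2), solve the quadratic for a:
a = d − √(d² − 2M_n/(0.85 f'_c b)) = 550 − √(550² − 2 × 421.111×10⁶/(0.85 × 45 × 310)) = 68.89 mm.
A_s = 0.85 f'_c a b / f_y = 0.85 × 45 × 68.89 × 310 / 400 = 2042.2 mm².

A_s ≈ 2040 mm²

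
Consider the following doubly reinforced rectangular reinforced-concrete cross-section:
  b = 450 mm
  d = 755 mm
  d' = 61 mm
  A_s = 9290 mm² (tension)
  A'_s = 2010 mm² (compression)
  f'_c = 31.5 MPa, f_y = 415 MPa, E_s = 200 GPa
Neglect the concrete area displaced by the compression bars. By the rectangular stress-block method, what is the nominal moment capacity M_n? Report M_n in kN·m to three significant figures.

Assume both tension and compression steel yield.
Net tension couple steel: A_s − A'_s = 7280 mm².
a = (A_s − A'_s) f_y / (0.85 f'_c b) = 3021200/(0.85 × 31.5 × 450) = 250.75 mm.
c = a/β₁ = 250.75/0.825 = 303.94 mm; ε'_s = 0.003(c − d')/c = 0.0024 ≥ f_y/E_s = 0.0021, so compression steel does yield.
M_n = (A_s − A'_s) f_y (d − a/2) + A'_s f_y (d − d') = [3021200 × (755 − 125.375) + 834150 × (755 − 61)] × 10⁻⁶ = 1902.22 + 578.90 = 2481.12 kN·m.

M_n ≈ 2480 kN·m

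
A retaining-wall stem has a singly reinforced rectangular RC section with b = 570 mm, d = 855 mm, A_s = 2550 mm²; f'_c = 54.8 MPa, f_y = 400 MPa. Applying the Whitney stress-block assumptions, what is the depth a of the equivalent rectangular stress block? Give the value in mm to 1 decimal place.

a ≈ 38.4 mm

T = A_s f_y = 2550 × 400 = 1020000 N = 1020 kN.
Setting C = 0.85 f'_c a b equal to T: a = 1020000/(0.85 × 54.8 × 570) = 38.4 mm.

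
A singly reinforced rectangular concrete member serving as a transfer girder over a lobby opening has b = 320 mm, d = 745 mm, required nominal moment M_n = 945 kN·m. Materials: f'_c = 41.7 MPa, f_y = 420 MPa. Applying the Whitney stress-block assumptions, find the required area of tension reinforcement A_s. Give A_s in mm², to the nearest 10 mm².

A_s ≈ 3290 mm²

With M_n = 0.85 f'_c a b (d − a/2), solve the quadratic for a:
a = d − √(d² − 2M_n/(0.85 f'_c b)) = 745 − √(745² − 2 × 945×10⁶/(0.85 × 41.7 × 320)) = 121.79 mm.
A_s = 0.85 f'_c a b / f_y = 0.85 × 41.7 × 121.79 × 320 / 420 = 3289.0 mm².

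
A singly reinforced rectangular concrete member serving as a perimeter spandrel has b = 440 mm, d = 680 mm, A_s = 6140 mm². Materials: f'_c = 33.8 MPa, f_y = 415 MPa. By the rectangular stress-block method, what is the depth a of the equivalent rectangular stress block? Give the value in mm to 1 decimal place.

a ≈ 201.6 mm

T = A_s f_y = 6140 × 415 = 2548100 N = 2548.1 kN.
Setting C = 0.85 f'_c a b equal to T: a = 2548100/(0.85 × 33.8 × 440) = 201.6 mm.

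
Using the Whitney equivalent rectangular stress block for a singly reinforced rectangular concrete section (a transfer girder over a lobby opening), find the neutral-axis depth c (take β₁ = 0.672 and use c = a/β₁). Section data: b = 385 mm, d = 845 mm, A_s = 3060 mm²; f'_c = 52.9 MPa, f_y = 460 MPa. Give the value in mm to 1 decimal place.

T = A_s f_y = 3060 × 460 = 1407600 N = 1407.6 kN.
Setting C = 0.85 f'_c a b equal to T: a = 1407600/(0.85 × 52.9 × 385) = 81.310 mm.
With β₁ = 0.672, c = a/β₁ = 81.310/0.672 = 121.0 mm.

c ≈ 121.0 mm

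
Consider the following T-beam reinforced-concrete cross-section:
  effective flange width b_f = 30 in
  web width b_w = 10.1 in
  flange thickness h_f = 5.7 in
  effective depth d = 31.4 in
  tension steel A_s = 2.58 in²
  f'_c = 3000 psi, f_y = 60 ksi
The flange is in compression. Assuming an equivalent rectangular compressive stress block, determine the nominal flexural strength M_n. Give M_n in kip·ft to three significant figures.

M_n ≈ 392 kip·ft

Tension: T = A_s f_y = 2.58 × 60 = 154.8 kips.
Try a within the flange: a = T/(0.85 f'_c b_f) = 154.8/(0.85 × 3 × 30) = 2.024 in.
Since a = 2.024 ≤ h_f = 5.7 in, the stress block lies entirely in the flange; analyse as a rectangular beam of width b_f.
M_n = T(d − a/2) = 154.8 × (31.4 − 1.012) = 4704.1 kip·in.
M_n = 4704.1/12 = 392.01 kip·ft.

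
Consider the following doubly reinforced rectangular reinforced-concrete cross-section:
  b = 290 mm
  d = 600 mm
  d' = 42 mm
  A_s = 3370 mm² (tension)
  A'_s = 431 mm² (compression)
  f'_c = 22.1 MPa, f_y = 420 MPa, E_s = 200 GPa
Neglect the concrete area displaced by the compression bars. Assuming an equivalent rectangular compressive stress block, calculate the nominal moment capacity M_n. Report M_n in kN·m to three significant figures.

Assume both tension and compression steel yield.
Net tension couple steel: A_s − A'_s = 2939 mm².
a = (A_s − A'_s) f_y / (0.85 f'_c b) = 1234380/(0.85 × 22.1 × 290) = 226.59 mm.
c = a/β₁ = 226.59/0.85 = 266.58 mm; ε'_s = 0.003(c − d')/c = 0.0025 ≥ f_y/E_s = 0.0021, so compression steel does yield.
M_n = (A_s − A'_s) f_y (d − a/2) + A'_s f_y (d − d') = [1234380 × (600 − 113.295) + 181020 × (600 − 42)] × 10⁻⁶ = 600.78 + 101.01 = 701.79 kN·m.

M_n ≈ 702 kN·m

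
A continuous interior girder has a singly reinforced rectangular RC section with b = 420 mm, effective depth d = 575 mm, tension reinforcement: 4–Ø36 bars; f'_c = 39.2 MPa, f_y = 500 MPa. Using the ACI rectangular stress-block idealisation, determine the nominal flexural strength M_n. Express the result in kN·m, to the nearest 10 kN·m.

A_s = 4 × 1018 = 4072 mm².
T = A_s f_y = 4072 × 500 = 2036000 N = 2036 kN.
From C = T: a = T/(0.85 f'_c b) = 2036000/(0.85 × 39.2 × 420) = 145.49 mm.
M_n = T(d − a/2) = 2036 kN × (575 − 72.745) mm = 1022.59 kN·m.

M_n ≈ 1020 kN·m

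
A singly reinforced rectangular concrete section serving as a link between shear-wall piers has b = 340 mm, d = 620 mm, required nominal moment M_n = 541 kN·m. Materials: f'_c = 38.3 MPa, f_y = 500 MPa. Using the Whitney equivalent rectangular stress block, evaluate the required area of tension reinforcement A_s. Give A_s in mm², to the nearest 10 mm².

A_s ≈ 1870 mm²

With M_n = 0.85 f'_c a b (d − a/2), solve the quadratic for a:
a = d − √(d² − 2M_n/(0.85 f'_c b)) = 620 − √(620² − 2 × 541×10⁶/(0.85 × 38.3 × 340)) = 84.61 mm.
A_s = 0.85 f'_c a b / f_y = 0.85 × 38.3 × 84.61 × 340 / 500 = 1873.0 mm².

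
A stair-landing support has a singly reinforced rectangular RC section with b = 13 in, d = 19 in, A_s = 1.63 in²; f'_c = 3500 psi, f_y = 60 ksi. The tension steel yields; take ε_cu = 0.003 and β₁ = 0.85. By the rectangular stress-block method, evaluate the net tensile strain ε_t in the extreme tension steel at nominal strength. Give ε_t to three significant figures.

ε_t ≈ 0.0162

a = A_s f_y/(0.85 f'_c b) = 2.529 in.
β₁ = 0.85, so c = a/β₁ = 2.529/0.85 = 2.975 in.
From the linear strain diagram with ε_cu = 0.003: ε_t = 0.003 (d − c)/c = 0.003 × (19 − 2.975)/2.975 = 0.0162.
Since ε_t ≥ 0.005, the section is tension-controlled.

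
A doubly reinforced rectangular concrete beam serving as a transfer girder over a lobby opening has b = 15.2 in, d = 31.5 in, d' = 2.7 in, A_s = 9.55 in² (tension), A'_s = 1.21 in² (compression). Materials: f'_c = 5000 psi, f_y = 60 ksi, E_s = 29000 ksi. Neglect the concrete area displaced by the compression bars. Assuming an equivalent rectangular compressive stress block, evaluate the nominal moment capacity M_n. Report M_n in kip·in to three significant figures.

Assume both steels yield.
a = (A_s − A'_s) f_y/(0.85 f'_c b) = (9.55 − 1.21) × 60/(0.85 × 5 × 15.2) = 7.746 in.
c = a/β₁ = 7.746/0.8 = 9.683 in; ε'_s = 0.003(c − d')/c = 0.0022 ≥ ε_y = 0.0021, so the compression steel yields.
M_n = (A_s − A'_s) f_y (d − a/2) + A'_s f_y (d − d') = 500.4 × (31.5 − 3.873) + 72.6 × (31.5 − 2.7) = 13824.6 + 2090.9 = 15915.5 kip·in.

M_n ≈ 15900 kip·in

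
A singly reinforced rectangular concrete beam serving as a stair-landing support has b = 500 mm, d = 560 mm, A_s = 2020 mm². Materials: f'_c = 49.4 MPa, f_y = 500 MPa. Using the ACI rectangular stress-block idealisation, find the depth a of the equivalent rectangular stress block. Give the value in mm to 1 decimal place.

T = A_s f_y = 2020 × 500 = 1010000 N = 1010 kN.
Setting C = 0.85 f'_c a b equal to T: a = 1010000/(0.85 × 49.4 × 500) = 48.1 mm.

a ≈ 48.1 mm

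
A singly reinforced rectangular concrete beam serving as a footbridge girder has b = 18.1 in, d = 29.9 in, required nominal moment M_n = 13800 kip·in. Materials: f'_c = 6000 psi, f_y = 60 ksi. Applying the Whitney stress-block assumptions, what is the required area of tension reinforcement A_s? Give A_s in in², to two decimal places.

From M_n = 0.85 f'_c a b (d − a/2):
a = d − √(d² − 2M_n/(0.85 f'_c b)) = 29.9 − √(29.9² − 2 × 13800/(0.85 × 6 × 18.1)) = 5.507 in.
A_s = 0.85 f'_c a b / f_y = 0.85 × 6 × 5.507 × 18.1 / 60 = 8.473 in².

A_s ≈ 8.47 in²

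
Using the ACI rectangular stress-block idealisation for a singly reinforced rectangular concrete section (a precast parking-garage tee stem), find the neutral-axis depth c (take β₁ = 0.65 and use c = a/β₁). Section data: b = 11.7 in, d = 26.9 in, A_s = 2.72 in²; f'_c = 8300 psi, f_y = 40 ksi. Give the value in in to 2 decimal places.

c ≈ 2.03 in

T = A_s f_y = 2.72 × 40 = 108.8 kips.
a = T/(0.85 f'_c b) = 108.8/(0.85 × 8.3 × 11.7) = 1.3181 in.
With β₁ = 0.65, c = a/β₁ = 1.3181/0.65 = 2.03 in.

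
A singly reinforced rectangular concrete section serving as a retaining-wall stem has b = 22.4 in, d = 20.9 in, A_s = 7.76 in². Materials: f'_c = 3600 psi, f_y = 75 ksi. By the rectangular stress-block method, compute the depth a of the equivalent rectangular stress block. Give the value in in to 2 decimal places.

T = A_s f_y = 7.76 × 75 = 582 kips.
a = T/(0.85 f'_c b) = 582/(0.85 × 3.6 × 22.4) = 8.49 in.

a ≈ 8.49 in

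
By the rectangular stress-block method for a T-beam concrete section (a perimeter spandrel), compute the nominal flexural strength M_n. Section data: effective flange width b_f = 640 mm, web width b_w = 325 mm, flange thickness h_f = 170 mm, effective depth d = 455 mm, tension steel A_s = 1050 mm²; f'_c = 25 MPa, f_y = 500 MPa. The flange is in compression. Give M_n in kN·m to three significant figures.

Tension: T = A_s f_y = 1050 × 500 = 525000 N.
Try a within the flange: a = T/(0.85 f'_c b_f) = 525000/(0.85 × 25 × 640) = 38.60 mm.
Since a = 38.60 ≤ h_f = 170 mm, the stress block lies entirely in the flange; analyse as a rectangular beam of width b_f.
M_n = T(d − a/2) = 525000 × (455 − 19.3) = 228.74 × 10⁶ N·mm.
M_n = 228.74 kN·m.

M_n ≈ 229 kN·m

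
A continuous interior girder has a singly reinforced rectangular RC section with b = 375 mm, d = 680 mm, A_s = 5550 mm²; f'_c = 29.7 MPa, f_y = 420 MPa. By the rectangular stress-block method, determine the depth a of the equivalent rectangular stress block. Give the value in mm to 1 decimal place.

T = A_s f_y = 5550 × 420 = 2331000 N = 2331 kN.
Setting C = 0.85 f'_c a b equal to T: a = 2331000/(0.85 × 29.7 × 375) = 246.2 mm.

a ≈ 246.2 mm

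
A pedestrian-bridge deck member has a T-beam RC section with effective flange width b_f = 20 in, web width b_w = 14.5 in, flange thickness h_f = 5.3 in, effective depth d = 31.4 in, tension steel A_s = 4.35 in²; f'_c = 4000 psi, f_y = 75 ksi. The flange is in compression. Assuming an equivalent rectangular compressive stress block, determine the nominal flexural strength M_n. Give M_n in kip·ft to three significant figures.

M_n ≈ 788 kip·ft

Tension: T = A_s f_y = 4.35 × 75 = 326.25 kips.
Try a within the flange: a = T/(0.85 f'_c b_f) = 326.25/(0.85 × 4 × 20) = 4.798 in.
Since a = 4.798 ≤ h_f = 5.3 in, the stress block lies entirely in the flange; analyse as a rectangular beam of width b_f.
M_n = T(d − a/2) = 326.25 × (31.4 − 2.399) = 9461.6 kip·in.
M_n = 9461.6/12 = 788.47 kip·ft.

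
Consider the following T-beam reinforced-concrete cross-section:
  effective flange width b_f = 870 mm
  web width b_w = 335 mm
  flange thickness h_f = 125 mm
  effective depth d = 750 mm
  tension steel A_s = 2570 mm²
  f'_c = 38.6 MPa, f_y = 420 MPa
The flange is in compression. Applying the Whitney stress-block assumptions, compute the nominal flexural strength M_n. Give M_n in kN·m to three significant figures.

Tension: T = A_s f_y = 2570 × 420 = 1079400 N.
Try a within the flange: a = T/(0.85 f'_c b_f) = 1079400/(0.85 × 38.6 × 870) = 37.81 mm.
Since a = 37.81 ≤ h_f = 125 mm, the stress block lies entirely in the flange; analyse as a rectangular beam of width b_f.
M_n = T(d − a/2) = 1079400 × (750 − 18.905) = 789.14 × 10⁶ N·mm.
M_n = 789.14 kN·m.

M_n ≈ 789 kN·m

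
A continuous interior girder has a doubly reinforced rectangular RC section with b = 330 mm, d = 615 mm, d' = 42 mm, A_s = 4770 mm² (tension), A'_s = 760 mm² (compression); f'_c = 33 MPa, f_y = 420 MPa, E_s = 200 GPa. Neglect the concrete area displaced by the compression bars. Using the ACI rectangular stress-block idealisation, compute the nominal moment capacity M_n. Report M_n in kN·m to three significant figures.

M_n ≈ 1070 kN·m

Assume both tension and compression steel yield.
Net tension couple steel: A_s − A'_s = 4010 mm².
a = (A_s − A'_s) f_y / (0.85 f'_c b) = 1684200/(0.85 × 33 × 330) = 181.95 mm.
c = a/β₁ = 181.95/0.814 = 223.53 mm; ε'_s = 0.003(c − d')/c = 0.0024 ≥ f_y/E_s = 0.0021, so compression steel does yield.
M_n = (A_s − A'_s) f_y (d − a/2) + A'_s f_y (d − d') = [1684200 × (615 − 90.975) + 319200 × (615 − 42)] × 10⁻⁶ = 882.56 + 182.90 = 1065.46 kN·m.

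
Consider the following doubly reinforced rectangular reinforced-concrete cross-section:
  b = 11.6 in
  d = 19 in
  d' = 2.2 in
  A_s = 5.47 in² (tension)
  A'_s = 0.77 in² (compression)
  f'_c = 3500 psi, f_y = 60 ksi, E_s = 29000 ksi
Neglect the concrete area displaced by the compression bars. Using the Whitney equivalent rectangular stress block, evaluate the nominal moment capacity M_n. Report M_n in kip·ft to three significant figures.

Assume both steels yield.
a = (A_s − A'_s) f_y/(0.85 f'_c b) = (5.47 − 0.77) × 60/(0.85 × 3.5 × 11.6) = 8.172 in.
c = a/β₁ = 8.172/0.85 = 9.614 in; ε'_s = 0.003(c − d')/c = 0.0023 ≥ ε_y = 0.0021, so the compression steel yields.
M_n = (A_s − A'_s) f_y (d − a/2) + A'_s f_y (d − d') = 282 × (19 − 4.086) + 46.2 × (19 − 2.2) = 4205.7 + 776.2 = 4981.9 kip·in = 4981.9/12 = 415.16 kip·ft.

M_n ≈ 415 kip·ft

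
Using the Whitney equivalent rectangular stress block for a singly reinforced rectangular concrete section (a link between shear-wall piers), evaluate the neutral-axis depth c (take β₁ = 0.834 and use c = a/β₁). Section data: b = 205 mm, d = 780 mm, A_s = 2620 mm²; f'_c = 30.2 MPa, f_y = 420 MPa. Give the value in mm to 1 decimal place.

T = A_s f_y = 2620 × 420 = 1100400 N = 1100.4 kN.
Setting C = 0.85 f'_c a b equal to T: a = 1100400/(0.85 × 30.2 × 205) = 209.108 mm.
With β₁ = 0.834, c = a/β₁ = 209.108/0.834 = 250.7 mm.

c ≈ 250.7 mm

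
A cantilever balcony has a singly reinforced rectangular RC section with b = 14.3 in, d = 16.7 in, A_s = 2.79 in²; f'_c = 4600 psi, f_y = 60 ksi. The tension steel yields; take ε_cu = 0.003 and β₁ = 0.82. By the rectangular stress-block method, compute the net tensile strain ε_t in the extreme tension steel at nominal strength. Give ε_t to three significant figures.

ε_t ≈ 0.0107

a = A_s f_y/(0.85 f'_c b) = 2.994 in.
β₁ = 0.82, so c = a/β₁ = 2.994/0.82 = 3.651 in.
From the linear strain diagram with ε_cu = 0.003: ε_t = 0.003 (d − c)/c = 0.003 × (16.7 − 3.651)/3.651 = 0.0107.
Since ε_t ≥ 0.005, the section is tension-controlled.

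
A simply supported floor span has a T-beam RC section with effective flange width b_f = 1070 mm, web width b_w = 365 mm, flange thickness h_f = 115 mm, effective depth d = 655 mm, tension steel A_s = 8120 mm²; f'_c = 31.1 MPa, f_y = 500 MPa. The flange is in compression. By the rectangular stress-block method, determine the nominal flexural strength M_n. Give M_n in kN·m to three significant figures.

Tension: T = A_s f_y = 8120 × 500 = 4060000 N.
Try a within the flange: a = T/(0.85 f'_c b_f) = 4060000/(0.85 × 31.1 × 1070) = 143.54 mm.
a = 143.54 > h_f = 115 mm: the block extends into the web. Split into flange-overhang and web parts.
C_f = 0.85 f'_c (b_f − b_w) h_f = 0.85 × 31.1 × (1070 − 365) × 115 = 2143218 N.
Remaining web compression depth: a_w = (T − C_f)/(0.85 f'_c b_w) = (4060000 − 2143218)/(0.85 × 31.1 × 365) = 198.66 mm.
M_n = C_f(d − h_f/2) + (T − C_f)(d − a_w/2) = 2143218 × (655 − 57.5) + 1916782 × (655 − 99.33) = 1280.57 + 1065.10 = 2345.67 × 10⁶ N·mm.
M_n = 2345.67 kN·m.

M_n ≈ 2350 kN·m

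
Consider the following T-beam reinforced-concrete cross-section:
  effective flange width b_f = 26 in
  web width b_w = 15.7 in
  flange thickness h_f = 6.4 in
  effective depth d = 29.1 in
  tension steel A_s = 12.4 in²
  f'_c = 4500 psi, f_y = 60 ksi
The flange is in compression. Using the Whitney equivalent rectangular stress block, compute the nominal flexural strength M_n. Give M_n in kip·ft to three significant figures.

Tension: T = A_s f_y = 12.4 × 60 = 744 kips.
Try a within the flange: a = T/(0.85 f'_c b_f) = 744/(0.85 × 4.5 × 26) = 7.481 in.
a = 7.481 > h_f = 6.4 in: the block extends into the web. Split into flange-overhang and web parts.
C_f = 0.85 f'_c (b_f − b_w) h_f = 0.85 × 4.5 × (26 − 15.7) × 6.4 = 252.1 kips.
Remaining web compression depth: a_w = (T − C_f)/(0.85 f'_c b_w) = (744 − 252.1)/(0.85 × 4.5 × 15.7) = 8.191 in.
M_n = C_f(d − h_f/2) + (T − C_f)(d − a_w/2) = 252.1 × (29.1 − 3.2) + 491.9 × (29.1 − 4.0955) = 6529.4 + 12299.7 = 18829.1 kip·in.
M_n = 18829.1/12 = 1569.09 kip·ft.

M_n ≈ 1570 kip·ft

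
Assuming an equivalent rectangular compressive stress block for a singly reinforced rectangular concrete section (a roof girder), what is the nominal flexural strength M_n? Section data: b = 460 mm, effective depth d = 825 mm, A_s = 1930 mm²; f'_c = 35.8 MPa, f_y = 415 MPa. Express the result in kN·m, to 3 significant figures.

M_n ≈ 638 kN·m

T = A_s f_y = 1930 × 415 = 800950 N = 800.95 kN.
From C = T: a = T/(0.85 f'_c b) = 800950/(0.85 × 35.8 × 460) = 57.22 mm.
M_n = T(d − a/2) = 800.95 kN × (825 − 28.61) mm = 637.87 kN·m.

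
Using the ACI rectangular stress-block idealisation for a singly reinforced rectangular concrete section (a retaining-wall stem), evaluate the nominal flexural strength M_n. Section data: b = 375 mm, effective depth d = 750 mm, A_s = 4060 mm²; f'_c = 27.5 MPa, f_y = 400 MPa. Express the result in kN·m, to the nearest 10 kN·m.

M_n ≈ 1070 kN·m

T = A_s f_y = 4060 × 400 = 1624000 N = 1624 kN.
From C = T: a = T/(0.85 f'_c b) = 1624000/(0.85 × 27.5 × 375) = 185.27 mm.
M_n = T(d − a/2) = 1624 kN × (750 − 92.635) mm = 1067.56 kN·m.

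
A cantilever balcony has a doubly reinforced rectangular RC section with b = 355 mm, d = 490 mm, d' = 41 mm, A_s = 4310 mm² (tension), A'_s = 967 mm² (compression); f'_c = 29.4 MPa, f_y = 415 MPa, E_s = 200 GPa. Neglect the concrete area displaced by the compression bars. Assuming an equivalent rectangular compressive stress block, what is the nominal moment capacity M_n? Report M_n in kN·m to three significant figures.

Assume both tension and compression steel yield.
Net tension couple steel: A_s − A'_s = 3343 mm².
a = (A_s − A'_s) f_y / (0.85 f'_c b) = 1387345/(0.85 × 29.4 × 355) = 156.38 mm.
c = a/β₁ = 156.38/0.84 = 186.17 mm; ε'_s = 0.003(c − d')/c = 0.0023 ≥ f_y/E_s = 0.0021, so compression steel does yield.
M_n = (A_s − A'_s) f_y (d − a/2) + A'_s f_y (d − d') = [1387345 × (490 − 78.19) + 401305 × (490 − 41)] × 10⁻⁶ = 571.32 + 180.19 = 751.51 kN·m.

M_n ≈ 752 kN·m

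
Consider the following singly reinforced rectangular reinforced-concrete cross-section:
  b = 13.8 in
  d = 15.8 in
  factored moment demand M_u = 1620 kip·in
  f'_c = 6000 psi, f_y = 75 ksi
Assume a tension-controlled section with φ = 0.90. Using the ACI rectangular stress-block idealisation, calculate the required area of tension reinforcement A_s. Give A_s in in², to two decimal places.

A_s ≈ 1.61 in²

M_n = M_u/φ = 1620/0.90 = 1800 kip·in.
From M_n = 0.85 f'_c a b (d − a/2):
a = d − √(d² − 2M_n/(0.85 f'_c b)) = 15.8 − √(15.8² − 2 × 1800/(0.85 × 6 × 13.8)) = 1.711 in.
A_s = 0.85 f'_c a b / f_y = 0.85 × 6 × 1.711 × 13.8 / 75 = 1.606 in².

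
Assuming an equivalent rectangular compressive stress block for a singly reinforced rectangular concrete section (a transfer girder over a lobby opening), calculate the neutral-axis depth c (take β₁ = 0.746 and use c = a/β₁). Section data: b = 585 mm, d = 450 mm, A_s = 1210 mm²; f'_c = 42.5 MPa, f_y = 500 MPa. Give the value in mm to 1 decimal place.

T = A_s f_y = 1210 × 500 = 605000 N = 605 kN.
Setting C = 0.85 f'_c a b equal to T: a = 605000/(0.85 × 42.5 × 585) = 28.628 mm.
With β₁ = 0.746, c = a/β₁ = 28.628/0.746 = 38.4 mm.

c ≈ 38.4 mm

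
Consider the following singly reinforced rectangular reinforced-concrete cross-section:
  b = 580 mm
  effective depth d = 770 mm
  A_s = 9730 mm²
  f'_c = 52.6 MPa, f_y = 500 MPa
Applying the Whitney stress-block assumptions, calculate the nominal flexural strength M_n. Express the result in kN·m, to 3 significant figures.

M_n ≈ 3290 kN·m

T = A_s f_y = 9730 × 500 = 4865000 N = 4865 kN.
From C = T: a = T/(0.85 f'_c b) = 4865000/(0.85 × 52.6 × 580) = 187.61 mm.
M_n = T(d − a/2) = 4865 kN × (770 − 93.805) mm = 3289.69 kN·m.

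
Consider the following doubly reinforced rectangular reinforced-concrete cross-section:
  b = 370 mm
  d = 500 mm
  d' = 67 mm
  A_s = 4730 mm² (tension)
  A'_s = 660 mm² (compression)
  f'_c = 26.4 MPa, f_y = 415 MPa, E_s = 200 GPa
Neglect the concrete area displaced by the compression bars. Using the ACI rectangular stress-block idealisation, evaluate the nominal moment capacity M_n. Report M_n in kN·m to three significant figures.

Assume both tension and compression steel yield.
Net tension couple steel: A_s − A'_s = 4070 mm².
a = (A_s − A'_s) f_y / (0.85 f'_c b) = 1689050/(0.85 × 26.4 × 370) = 203.43 mm.
c = a/β₁ = 203.43/0.85 = 239.33 mm; ε'_s = 0.003(c − d')/c = 0.0022 ≥ f_y/E_s = 0.0021, so compression steel does yield.
M_n = (A_s − A'_s) f_y (d − a/2) + A'_s f_y (d − d') = [1689050 × (500 − 101.715) + 273900 × (500 − 67)] × 10⁻⁶ = 672.72 + 118.60 = 791.32 kN·m.

M_n ≈ 791 kN·m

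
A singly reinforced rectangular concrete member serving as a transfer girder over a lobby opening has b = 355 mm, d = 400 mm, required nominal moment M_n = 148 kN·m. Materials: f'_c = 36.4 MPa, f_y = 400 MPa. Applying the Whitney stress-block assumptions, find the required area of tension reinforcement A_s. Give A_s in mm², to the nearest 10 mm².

A_s ≈ 970 mm²

With M_n = 0.85 f'_c a b (d − a/2), solve the quadratic for a:
a = d − √(d² − 2M_n/(0.85 f'_c b)) = 400 − √(400² − 2 × 148×10⁶/(0.85 × 36.4 × 355)) = 35.24 mm.
A_s = 0.85 f'_c a b / f_y = 0.85 × 36.4 × 35.24 × 355 / 400 = 967.7 mm².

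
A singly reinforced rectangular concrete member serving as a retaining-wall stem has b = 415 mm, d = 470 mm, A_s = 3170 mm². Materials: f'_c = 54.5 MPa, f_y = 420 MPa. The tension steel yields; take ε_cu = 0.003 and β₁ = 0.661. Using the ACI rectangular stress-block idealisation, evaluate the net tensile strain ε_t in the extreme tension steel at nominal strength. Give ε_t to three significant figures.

a = A_s f_y/(0.85 f'_c b) = 69.25 mm.
β₁ = 0.661, so c = a/β₁ = 69.25/0.661 = 104.77 mm.
From the linear strain diagram with ε_cu = 0.003: ε_t = 0.003 (d − c)/c = 0.003 × (470 − 104.77)/104.77 = 0.0105.
Since ε_t ≥ 0.005, the section is tension-controlled.

ε_t ≈ 0.0105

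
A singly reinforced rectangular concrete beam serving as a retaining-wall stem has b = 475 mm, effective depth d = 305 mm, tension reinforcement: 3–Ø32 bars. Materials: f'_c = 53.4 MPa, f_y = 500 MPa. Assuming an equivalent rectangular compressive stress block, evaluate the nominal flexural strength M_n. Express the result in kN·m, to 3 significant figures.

A_s = 3 × 804 = 2412 mm².
T = A_s f_y = 2412 × 500 = 1206000 N = 1206 kN.
From C = T: a = T/(0.85 f'_c b) = 1206000/(0.85 × 53.4 × 475) = 55.94 mm.
M_n = T(d − a/2) = 1206 kN × (305 − 27.97) mm = 334.10 kN·m.

M_n ≈ 334 kN·m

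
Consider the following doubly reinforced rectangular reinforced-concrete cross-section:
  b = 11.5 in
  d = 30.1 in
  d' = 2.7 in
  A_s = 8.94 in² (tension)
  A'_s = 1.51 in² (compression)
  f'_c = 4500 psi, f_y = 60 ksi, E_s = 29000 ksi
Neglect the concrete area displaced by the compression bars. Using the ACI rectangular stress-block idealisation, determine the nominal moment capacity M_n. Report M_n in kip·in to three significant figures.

M_n ≈ 13600 kip·in

Assume both steels yield.
a = (A_s − A'_s) f_y/(0.85 f'_c b) = (8.94 − 1.51) × 60/(0.85 × 4.5 × 11.5) = 10.135 in.
c = a/β₁ = 10.135/0.825 = 12.285 in; ε'_s = 0.003(c − d')/c = 0.0023 ≥ ε_y = 0.0021, so the compression steel yields.
M_n = (A_s − A'_s) f_y (d − a/2) + A'_s f_y (d − d') = 445.8 × (30.1 − 5.0675) + 90.6 × (30.1 − 2.7) = 11159.5 + 2482.4 = 13641.9 kip·in.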